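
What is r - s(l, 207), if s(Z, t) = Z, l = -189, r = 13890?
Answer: 14079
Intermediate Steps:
r - s(l, 207) = 13890 - 1*(-189) = 13890 + 189 = 14079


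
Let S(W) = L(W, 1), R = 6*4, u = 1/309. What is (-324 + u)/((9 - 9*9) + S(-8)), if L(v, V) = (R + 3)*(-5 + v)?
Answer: 100115/130707 ≈ 0.76595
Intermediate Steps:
u = 1/309 ≈ 0.0032362
R = 24
L(v, V) = -135 + 27*v (L(v, V) = (24 + 3)*(-5 + v) = 27*(-5 + v) = -135 + 27*v)
S(W) = -135 + 27*W
(-324 + u)/((9 - 9*9) + S(-8)) = (-324 + 1/309)/((9 - 9*9) + (-135 + 27*(-8))) = -100115/(309*((9 - 81) + (-135 - 216))) = -100115/(309*(-72 - 351)) = -100115/309/(-423) = -100115/309*(-1/423) = 100115/130707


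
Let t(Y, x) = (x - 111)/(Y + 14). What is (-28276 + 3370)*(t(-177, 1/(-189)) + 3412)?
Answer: -124689474304/1467 ≈ -8.4996e+7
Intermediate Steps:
t(Y, x) = (-111 + x)/(14 + Y)
(-28276 + 3370)*(t(-177, 1/(-189)) + 3412) = (-28276 + 3370)*((-111 + 1/(-189))/(14 - 177) + 3412) = -24906*((-111 - 1/189)/(-163) + 3412) = -24906*(-1/163*(-20980/189) + 3412) = -24906*(20980/30807 + 3412) = -24906*105134464/30807 = -124689474304/1467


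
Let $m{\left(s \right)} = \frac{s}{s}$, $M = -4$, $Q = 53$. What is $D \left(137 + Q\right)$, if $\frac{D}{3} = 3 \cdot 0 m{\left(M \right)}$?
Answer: $0$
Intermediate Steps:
$m{\left(s \right)} = 1$
$D = 0$ ($D = 3 \cdot 3 \cdot 0 \cdot 1 = 3 \cdot 0 \cdot 1 = 3 \cdot 0 = 0$)
$D \left(137 + Q\right) = 0 \left(137 + 53\right) = 0 \cdot 190 = 0$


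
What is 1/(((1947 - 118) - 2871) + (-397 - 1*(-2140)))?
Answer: 1/701 ≈ 0.0014265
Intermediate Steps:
1/(((1947 - 118) - 2871) + (-397 - 1*(-2140))) = 1/((1829 - 2871) + (-397 + 2140)) = 1/(-1042 + 1743) = 1/701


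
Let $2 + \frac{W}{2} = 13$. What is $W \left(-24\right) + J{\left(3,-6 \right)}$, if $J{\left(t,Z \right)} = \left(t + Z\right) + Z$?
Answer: $-537$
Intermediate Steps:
$J{\left(t,Z \right)} = t + 2 Z$ ($J{\left(t,Z \right)} = \left(Z + t\right) + Z = t + 2 Z$)
$W = 22$ ($W = -4 + 2 \cdot 13 = -4 + 26 = 22$)
$W \left(-24\right) + J{\left(3,-6 \right)} = 22 \left(-24\right) + \left(3 + 2 \left(-6\right)\right) = -528 + \left(3 - 12\right) = -528 - 9 = -537$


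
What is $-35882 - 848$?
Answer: $-36730$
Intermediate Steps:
$-35882 - 848 = -36730$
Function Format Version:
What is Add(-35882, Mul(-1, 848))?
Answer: -36730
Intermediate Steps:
Add(-35882, Mul(-1, 848)) = Add(-35882, -848) = -36730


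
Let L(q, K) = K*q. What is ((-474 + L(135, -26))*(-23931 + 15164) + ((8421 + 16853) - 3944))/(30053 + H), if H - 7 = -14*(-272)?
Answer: 17474529/16934 ≈ 1031.9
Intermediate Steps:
H = 3815 (H = 7 - 14*(-272) = 7 + 3808 = 3815)
((-474 + L(135, -26))*(-23931 + 15164) + ((8421 + 16853) - 3944))/(30053 + H) = ((-474 - 26*135)*(-23931 + 15164) + ((8421 + 16853) - 3944))/(30053 + 3815) = ((-474 - 3510)*(-8767) + (25274 - 3944))/33868 = (-3984*(-8767) + 21330)*(1/33868) = (34927728 + 21330)*(1/33868) = 34949058*(1/33868) = 17474529/16934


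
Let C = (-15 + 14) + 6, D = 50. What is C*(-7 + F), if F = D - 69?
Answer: -130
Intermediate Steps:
F = -19 (F = 50 - 69 = -19)
C = 5 (C = -1 + 6 = 5)
C*(-7 + F) = 5*(-7 - 19) = 5*(-26) = -130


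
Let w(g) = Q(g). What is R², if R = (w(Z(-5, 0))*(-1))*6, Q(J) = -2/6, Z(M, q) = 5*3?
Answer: 4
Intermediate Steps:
Z(M, q) = 15
Q(J) = -⅓ (Q(J) = -2*⅙ = -⅓)
w(g) = -⅓
R = 2 (R = -⅓*(-1)*6 = (⅓)*6 = 2)
R² = 2² = 4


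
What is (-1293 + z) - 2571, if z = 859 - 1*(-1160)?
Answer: -1845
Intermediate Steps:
z = 2019 (z = 859 + 1160 = 2019)
(-1293 + z) - 2571 = (-1293 + 2019) - 2571 = 726 - 2571 = -1845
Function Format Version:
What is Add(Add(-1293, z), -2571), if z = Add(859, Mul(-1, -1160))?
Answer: -1845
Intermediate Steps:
z = 2019 (z = Add(859, 1160) = 2019)
Add(Add(-1293, z), -2571) = Add(Add(-1293, 2019), -2571) = Add(726, -2571) = -1845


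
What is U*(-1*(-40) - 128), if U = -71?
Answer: 6248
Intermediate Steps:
U*(-1*(-40) - 128) = -71*(-1*(-40) - 128) = -71*(40 - 128) = -71*(-88) = 6248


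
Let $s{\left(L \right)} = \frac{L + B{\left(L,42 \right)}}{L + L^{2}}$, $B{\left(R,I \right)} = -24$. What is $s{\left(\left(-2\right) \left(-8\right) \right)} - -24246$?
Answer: $\frac{824363}{34} \approx 24246.0$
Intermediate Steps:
$s{\left(L \right)} = \frac{-24 + L}{L + L^{2}}$ ($s{\left(L \right)} = \frac{L - 24}{L + L^{2}} = \frac{-24 + L}{L + L^{2}}$)
$s{\left(\left(-2\right) \left(-8\right) \right)} - -24246 = \frac{-24 - -16}{\left(-2\right) \left(-8\right) \left(1 - -16\right)} - -24246 = \frac{-24 + 16}{16 \left(1 + 16\right)} + 24246 = \frac{1}{16} \cdot \frac{1}{17} \left(-8\right) + 24246 = - \frac{1}{34} + 24246 = \frac{824363}{34}$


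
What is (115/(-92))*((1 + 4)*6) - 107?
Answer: -289/2 ≈ -144.50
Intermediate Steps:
(115/(-92))*((1 + 4)*6) - 107 = (115*(-1/92))*(5*6) - 107 = -5/4*30 - 107 = -75/2 - 107 = -289/2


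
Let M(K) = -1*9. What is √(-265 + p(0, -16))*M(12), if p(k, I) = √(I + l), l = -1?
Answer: -9*√(-265 + I*√17) ≈ -1.1397 - 146.51*I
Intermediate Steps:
M(K) = -9
p(k, I) = √(-1 + I) (p(k, I) = √(I - 1) = √(-1 + I))
√(-265 + p(0, -16))*M(12) = √(-265 + √(-1 - 16))*(-9) = √(-265 + √(-17))*(-9) = √(-265 + I*√17)*(-9) = -9*√(-265 + I*√17)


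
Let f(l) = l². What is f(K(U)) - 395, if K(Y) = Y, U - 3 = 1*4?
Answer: -346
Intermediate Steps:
U = 7 (U = 3 + 1*4 = 3 + 4 = 7)
f(K(U)) - 395 = 7² - 395 = 49 - 395 = -346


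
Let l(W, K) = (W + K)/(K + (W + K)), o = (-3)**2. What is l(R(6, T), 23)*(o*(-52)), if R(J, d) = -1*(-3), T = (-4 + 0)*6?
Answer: -12168/49 ≈ -248.33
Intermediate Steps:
T = -24 (T = -4*6 = -24)
o = 9
R(J, d) = 3
l(W, K) = (K + W)/(W + 2*K) (l(W, K) = (K + W)/(K + (K + W)) = (K + W)/(W + 2*K))
l(R(6, T), 23)*(o*(-52)) = ((23 + 3)/(3 + 2*23))*(9*(-52)) = (26/(3 + 46))*(-468) = (26/49)*(-468) = -12168/49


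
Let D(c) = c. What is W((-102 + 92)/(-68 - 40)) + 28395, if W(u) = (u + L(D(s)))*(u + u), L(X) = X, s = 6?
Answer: 41401555/1458 ≈ 28396.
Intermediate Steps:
W(u) = 2*u*(6 + u) (W(u) = (u + 6)*(u + u) = (6 + u)*(2*u) = 2*u*(6 + u))
W((-102 + 92)/(-68 - 40)) + 28395 = 2*((-102 + 92)/(-68 - 40))*(6 + (-102 + 92)/(-68 - 40)) + 28395 = 2*(-10/(-108))*(6 - 10/(-108)) + 28395 = 2*(-10*(-1/108))*(6 - 10*(-1/108)) + 28395 = 2*(5/54)*(6 + 5/54) + 28395 = 2*(5/54)*(329/54) + 28395 = 1645/1458 + 28395 = 41401555/1458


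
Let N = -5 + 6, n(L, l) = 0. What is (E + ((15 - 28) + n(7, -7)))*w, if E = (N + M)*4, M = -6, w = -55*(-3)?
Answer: -5445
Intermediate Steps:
N = 1
w = 165 (w = -5*(-33) = 165)
E = -20 (E = (1 - 6)*4 = -5*4 = -20)
(E + ((15 - 28) + n(7, -7)))*w = (-20 + ((15 - 28) + 0))*165 = (-20 + (-13 + 0))*165 = (-20 - 13)*165 = -33*165 = -5445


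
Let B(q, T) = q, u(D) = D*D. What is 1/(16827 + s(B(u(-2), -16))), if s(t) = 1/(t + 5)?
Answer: 9/151444 ≈ 5.9428e-5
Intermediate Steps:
u(D) = D²
s(t) = 1/(5 + t)
1/(16827 + s(B(u(-2), -16))) = 1/(16827 + 1/(5 + (-2)²)) = 1/(16827 + 1/(5 + 4)) = 1/(16827 + 1/9) = 1/(16827 + ⅑) = 1/(151444/9) = 9/151444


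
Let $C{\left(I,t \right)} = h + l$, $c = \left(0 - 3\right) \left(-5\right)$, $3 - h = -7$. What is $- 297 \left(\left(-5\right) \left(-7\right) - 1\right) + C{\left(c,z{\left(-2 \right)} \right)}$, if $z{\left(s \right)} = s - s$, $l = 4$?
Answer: $-10084$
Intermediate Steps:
$h = 10$ ($h = 3 - -7 = 3 + 7 = 10$)
$z{\left(s \right)} = 0$
$c = 15$ ($c = \left(-3\right) \left(-5\right) = 15$)
$C{\left(I,t \right)} = 14$ ($C{\left(I,t \right)} = 10 + 4 = 14$)
$- 297 \left(\left(-5\right) \left(-7\right) - 1\right) + C{\left(c,z{\left(-2 \right)} \right)} = - 297 \left(\left(-5\right) \left(-7\right) - 1\right) + 14 = - 297 \left(35 - 1\right) + 14 = \left(-297\right) 34 + 14 = -10098 + 14 = -10084$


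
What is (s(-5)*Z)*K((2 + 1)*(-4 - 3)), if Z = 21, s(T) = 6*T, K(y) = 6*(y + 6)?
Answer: 56700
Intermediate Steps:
K(y) = 36 + 6*y (K(y) = 6*(6 + y) = 36 + 6*y)
(s(-5)*Z)*K((2 + 1)*(-4 - 3)) = ((6*(-5))*21)*(36 + 6*((2 + 1)*(-4 - 3))) = (-30*21)*(36 + 6*(3*(-7))) = -630*(36 + 6*(-21)) = -630*(36 - 126) = -630*(-90) = 56700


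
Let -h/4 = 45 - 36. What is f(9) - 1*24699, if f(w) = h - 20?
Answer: -24755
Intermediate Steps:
h = -36 (h = -4*(45 - 36) = -4*9 = -36)
f(w) = -56 (f(w) = -36 - 20 = -56)
f(9) - 1*24699 = -56 - 1*24699 = -56 - 24699 = -24755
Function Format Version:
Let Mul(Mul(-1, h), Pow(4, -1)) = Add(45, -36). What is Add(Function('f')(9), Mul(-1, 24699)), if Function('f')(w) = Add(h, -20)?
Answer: -24755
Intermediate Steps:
h = -36 (h = Mul(-4, Add(45, -36)) = Mul(-4, 9) = -36)
Function('f')(w) = -56 (Function('f')(w) = Add(-36, -20) = -56)
Add(Function('f')(9), Mul(-1, 24699)) = Add(-56, Mul(-1, 24699)) = Add(-56, -24699) = -24755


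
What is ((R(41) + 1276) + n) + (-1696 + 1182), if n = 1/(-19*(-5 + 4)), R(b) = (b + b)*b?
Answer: 78357/19 ≈ 4124.1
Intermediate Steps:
R(b) = 2*b² (R(b) = (2*b)*b = 2*b²)
n = 1/19 (n = 1/(-19*(-1)) = 1/19 ≈ 0.052632)
((R(41) + 1276) + n) + (-1696 + 1182) = ((2*41² + 1276) + 1/19) + (-1696 + 1182) = ((2*1681 + 1276) + 1/19) - 514 = ((3362 + 1276) + 1/19) - 514 = (4638 + 1/19) - 514 = 88123/19 - 514 = 78357/19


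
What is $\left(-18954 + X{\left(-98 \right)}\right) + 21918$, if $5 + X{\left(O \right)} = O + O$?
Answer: $2763$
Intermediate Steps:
$X{\left(O \right)} = -5 + 2 O$ ($X{\left(O \right)} = -5 + \left(O + O\right) = -5 + 2 O$)
$\left(-18954 + X{\left(-98 \right)}\right) + 21918 = \left(-18954 + \left(-5 + 2 \left(-98\right)\right)\right) + 21918 = \left(-18954 - 201\right) + 21918 = -19155 + 21918 = 2763$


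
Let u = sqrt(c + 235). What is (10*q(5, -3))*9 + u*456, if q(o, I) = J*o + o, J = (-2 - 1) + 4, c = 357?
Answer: 900 + 1824*sqrt(37) ≈ 11995.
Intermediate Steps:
J = 1 (J = -3 + 4 = 1)
u = 4*sqrt(37) (u = sqrt(357 + 235) = sqrt(592) = 4*sqrt(37) ≈ 24.331)
q(o, I) = 2*o (q(o, I) = 1*o + o = o + o = 2*o)
(10*q(5, -3))*9 + u*456 = (10*(2*5))*9 + (4*sqrt(37))*456 = (10*10)*9 + 1824*sqrt(37) = 100*9 + 1824*sqrt(37) = 900 + 1824*sqrt(37)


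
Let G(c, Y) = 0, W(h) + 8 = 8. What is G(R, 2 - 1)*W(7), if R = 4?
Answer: 0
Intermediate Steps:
W(h) = 0 (W(h) = -8 + 8 = 0)
G(R, 2 - 1)*W(7) = 0*0 = 0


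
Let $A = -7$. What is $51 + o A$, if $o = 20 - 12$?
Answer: $-5$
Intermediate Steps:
$o = 8$
$51 + o A = 51 + 8 \left(-7\right) = 51 - 56 = -5$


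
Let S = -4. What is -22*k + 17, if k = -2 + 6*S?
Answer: 589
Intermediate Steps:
k = -26 (k = -2 + 6*(-4) = -2 - 24 = -26)
-22*k + 17 = -22*(-26) + 17 = 572 + 17 = 589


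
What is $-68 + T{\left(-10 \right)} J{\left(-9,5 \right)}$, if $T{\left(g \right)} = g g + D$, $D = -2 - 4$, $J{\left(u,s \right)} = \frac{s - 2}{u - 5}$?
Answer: $- \frac{617}{7} \approx -88.143$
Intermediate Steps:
$J{\left(u,s \right)} = \frac{-2 + s}{-5 + u}$
$D = -6$ ($D = -2 - 4 = -6$)
$T{\left(g \right)} = -6 + g^{2}$ ($T{\left(g \right)} = g g - 6 = g^{2} - 6 = -6 + g^{2}$)
$-68 + T{\left(-10 \right)} J{\left(-9,5 \right)} = -68 + \left(-6 + \left(-10\right)^{2}\right) \frac{-2 + 5}{-5 - 9} = -68 + \left(-6 + 100\right) \frac{1}{-14} \cdot 3 = -68 + 94 \left(\left(- \frac{1}{14}\right) 3\right) = -68 + 94 \left(- \frac{3}{14}\right) = -68 - \frac{141}{7} = - \frac{617}{7}$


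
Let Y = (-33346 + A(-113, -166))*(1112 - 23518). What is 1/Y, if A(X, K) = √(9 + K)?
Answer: 16673/12457241645219 + I*√157/24914483290438 ≈ 1.3384e-9 + 5.0292e-13*I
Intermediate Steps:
Y = 747150476 - 22406*I*√157 (Y = (-33346 + √(9 - 166))*(1112 - 23518) = (-33346 + √(-157))*(-22406) = (-33346 + I*√157)*(-22406) = 747150476 - 22406*I*√157 ≈ 7.4715e+8 - 2.8075e+5*I)
1/Y = 1/(747150476 - 22406*I*√157)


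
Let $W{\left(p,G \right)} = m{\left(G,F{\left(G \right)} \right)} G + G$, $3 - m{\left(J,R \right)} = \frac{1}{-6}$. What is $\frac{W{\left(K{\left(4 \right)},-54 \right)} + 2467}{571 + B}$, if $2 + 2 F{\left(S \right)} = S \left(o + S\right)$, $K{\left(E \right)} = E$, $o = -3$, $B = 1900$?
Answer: $\frac{2242}{2471} \approx 0.90732$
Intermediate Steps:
$F{\left(S \right)} = -1 + \frac{S \left(-3 + S\right)}{2}$
$m{\left(J,R \right)} = \frac{19}{6}$ ($m{\left(J,R \right)} = 3 - \frac{1}{-6} = 3 - - \frac{1}{6} = 3 + \frac{1}{6} = \frac{19}{6}$)
$W{\left(p,G \right)} = \frac{25 G}{6}$ ($W{\left(p,G \right)} = \frac{19 G}{6} + G = \frac{25 G}{6}$)
$\frac{W{\left(K{\left(4 \right)},-54 \right)} + 2467}{571 + B} = \frac{\frac{25}{6} \left(-54\right) + 2467}{571 + 1900} = \frac{-225 + 2467}{2471} = 2242 \cdot \frac{1}{2471} = \frac{2242}{2471}$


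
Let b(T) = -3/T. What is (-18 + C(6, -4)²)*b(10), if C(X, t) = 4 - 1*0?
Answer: ⅗ ≈ 0.60000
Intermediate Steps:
C(X, t) = 4 (C(X, t) = 4 + 0 = 4)
(-18 + C(6, -4)²)*b(10) = (-18 + 4²)*(-3/10) = (-18 + 16)*(-3*⅒) = -2*(-3/10) = ⅗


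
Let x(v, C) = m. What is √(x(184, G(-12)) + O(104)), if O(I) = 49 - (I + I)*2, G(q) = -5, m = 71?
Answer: 2*I*√74 ≈ 17.205*I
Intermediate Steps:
x(v, C) = 71
O(I) = 49 - 4*I (O(I) = 49 - 2*I*2 = 49 - 4*I)
√(x(184, G(-12)) + O(104)) = √(71 + (49 - 4*104)) = √(71 + (49 - 416)) = √(71 - 367) = √(-296) = 2*I*√74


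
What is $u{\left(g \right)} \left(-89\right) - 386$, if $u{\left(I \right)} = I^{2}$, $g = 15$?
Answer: $-20411$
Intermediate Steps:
$u{\left(g \right)} \left(-89\right) - 386 = 15^{2} \left(-89\right) - 386 = 225 \left(-89\right) - 386 = -20025 - 386 = -20411$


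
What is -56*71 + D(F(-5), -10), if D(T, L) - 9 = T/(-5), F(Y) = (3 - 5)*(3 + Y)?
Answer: -19839/5 ≈ -3967.8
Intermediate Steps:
F(Y) = -6 - 2*Y (F(Y) = -2*(3 + Y) = -6 - 2*Y)
D(T, L) = 9 - T/5 (D(T, L) = 9 + T/(-5) = 9 + T*(-1/5) = 9 - T/5)
-56*71 + D(F(-5), -10) = -56*71 + (9 - (-6 - 2*(-5))/5) = -3976 + (9 - (-6 + 10)/5) = -3976 + (9 - 1/5*4) = -3976 + (9 - 4/5) = -3976 + 41/5 = -19839/5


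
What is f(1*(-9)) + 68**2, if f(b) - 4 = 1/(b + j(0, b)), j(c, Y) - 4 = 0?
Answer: 23139/5 ≈ 4627.8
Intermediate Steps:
j(c, Y) = 4 (j(c, Y) = 4 + 0 = 4)
f(b) = 4 + 1/(4 + b) (f(b) = 4 + 1/(b + 4) = 4 + 1/(4 + b))
f(1*(-9)) + 68**2 = (17 + 4*(1*(-9)))/(4 + 1*(-9)) + 68**2 = (17 + 4*(-9))/(4 - 9) + 4624 = (17 - 36)/(-5) + 4624 = -1/5*(-19) + 4624 = 19/5 + 4624 = 23139/5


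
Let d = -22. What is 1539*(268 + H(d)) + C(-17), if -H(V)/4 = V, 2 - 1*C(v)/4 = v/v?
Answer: 547888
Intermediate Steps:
C(v) = 4 (C(v) = 8 - 4*v/v = 8 - 4*1 = 8 - 4 = 4)
H(V) = -4*V
1539*(268 + H(d)) + C(-17) = 1539*(268 - 4*(-22)) + 4 = 1539*(268 + 88) + 4 = 1539*356 + 4 = 547884 + 4 = 547888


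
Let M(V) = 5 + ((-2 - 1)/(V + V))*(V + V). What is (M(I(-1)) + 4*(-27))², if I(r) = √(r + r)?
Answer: 11236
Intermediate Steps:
I(r) = √2*√r (I(r) = √(2*r) = √2*√r)
M(V) = 2 (M(V) = 5 + (-3*1/(2*V))*(2*V) = 5 + (-3/(2*V))*(2*V) = 5 - 3 = 2)
(M(I(-1)) + 4*(-27))² = (2 + 4*(-27))² = (2 - 108)² = (-106)² = 11236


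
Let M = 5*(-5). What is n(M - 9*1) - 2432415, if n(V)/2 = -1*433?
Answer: -2433281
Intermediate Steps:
M = -25
n(V) = -866 (n(V) = 2*(-1*433) = 2*(-433) = -866)
n(M - 9*1) - 2432415 = -866 - 2432415 = -2433281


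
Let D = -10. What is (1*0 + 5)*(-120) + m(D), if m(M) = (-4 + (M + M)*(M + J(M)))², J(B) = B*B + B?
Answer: 2572216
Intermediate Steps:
J(B) = B + B² (J(B) = B² + B = B + B²)
m(M) = (-4 + 2*M*(M + M*(1 + M)))² (m(M) = (-4 + (M + M)*(M + M*(1 + M)))² = (-4 + (2*M)*(M + M*(1 + M)))² = (-4 + 2*M*(M + M*(1 + M)))²)
(1*0 + 5)*(-120) + m(D) = (1*0 + 5)*(-120) + 4*(-2 + (-10)³ + 2*(-10)²)² = (0 + 5)*(-120) + 4*(-2 - 1000 + 2*100)² = 5*(-120) + 4*(-2 - 1000 + 200)² = -600 + 4*(-802)² = -600 + 4*643204 = -600 + 2572816 = 2572216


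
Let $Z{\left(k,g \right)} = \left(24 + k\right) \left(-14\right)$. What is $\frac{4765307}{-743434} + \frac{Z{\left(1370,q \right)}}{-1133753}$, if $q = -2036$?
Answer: $- \frac{5388172249227}{842870527802} \approx -6.3926$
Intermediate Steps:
$Z{\left(k,g \right)} = -336 - 14 k$
$\frac{4765307}{-743434} + \frac{Z{\left(1370,q \right)}}{-1133753} = \frac{4765307}{-743434} + \frac{-336 - 19180}{-1133753} = 4765307 \left(- \frac{1}{743434}\right) + \left(-336 - 19180\right) \left(- \frac{1}{1133753}\right) = - \frac{4765307}{743434} - - \frac{19516}{1133753} = - \frac{4765307}{743434} + \frac{19516}{1133753} = - \frac{5388172249227}{842870527802}$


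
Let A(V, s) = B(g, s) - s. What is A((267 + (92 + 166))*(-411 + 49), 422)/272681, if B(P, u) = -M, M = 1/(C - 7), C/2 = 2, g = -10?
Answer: -1265/818043 ≈ -0.0015464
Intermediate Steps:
C = 4 (C = 2*2 = 4)
M = -⅓ (M = 1/(4 - 7) = 1/(-3) = -⅓ ≈ -0.33333)
B(P, u) = ⅓ (B(P, u) = -1*(-⅓) = ⅓)
A(V, s) = ⅓ - s
A((267 + (92 + 166))*(-411 + 49), 422)/272681 = (⅓ - 1*422)/272681 = (⅓ - 422)*(1/272681) = -1265/3*1/272681 = -1265/818043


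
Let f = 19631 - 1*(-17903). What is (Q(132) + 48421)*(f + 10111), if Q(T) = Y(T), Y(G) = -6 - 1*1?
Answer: 2306685030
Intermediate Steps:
Y(G) = -7 (Y(G) = -6 - 1 = -7)
Q(T) = -7
f = 37534 (f = 19631 + 17903 = 37534)
(Q(132) + 48421)*(f + 10111) = (-7 + 48421)*(37534 + 10111) = 48414*47645 = 2306685030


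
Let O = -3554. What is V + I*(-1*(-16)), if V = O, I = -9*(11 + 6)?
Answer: -6002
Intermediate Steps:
I = -153 (I = -9*17 = -153)
V = -3554
V + I*(-1*(-16)) = -3554 - (-153)*(-16) = -3554 - 153*16 = -3554 - 2448 = -6002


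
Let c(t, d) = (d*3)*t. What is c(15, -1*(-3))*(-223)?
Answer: -30105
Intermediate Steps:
c(t, d) = 3*d*t (c(t, d) = (3*d)*t = 3*d*t)
c(15, -1*(-3))*(-223) = (3*(-1*(-3))*15)*(-223) = (3*3*15)*(-223) = 135*(-223) = -30105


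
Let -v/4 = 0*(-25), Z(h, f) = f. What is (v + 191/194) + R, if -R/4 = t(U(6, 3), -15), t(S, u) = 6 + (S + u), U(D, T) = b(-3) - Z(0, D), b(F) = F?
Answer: 14159/194 ≈ 72.984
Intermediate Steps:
U(D, T) = -3 - D
v = 0 (v = -0*(-25) = -4*0 = 0)
t(S, u) = 6 + S + u
R = 72 (R = -4*(6 + (-3 - 1*6) - 15) = -4*(6 + (-3 - 6) - 15) = -4*(6 - 9 - 15) = -4*(-18) = 72)
(v + 191/194) + R = (0 + 191/194) + 72 = 191/194 + 72 = 14159/194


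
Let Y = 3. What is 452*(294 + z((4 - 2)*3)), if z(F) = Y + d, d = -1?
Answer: 133792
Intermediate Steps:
z(F) = 2 (z(F) = 3 - 1 = 2)
452*(294 + z((4 - 2)*3)) = 452*(294 + 2) = 452*296 = 133792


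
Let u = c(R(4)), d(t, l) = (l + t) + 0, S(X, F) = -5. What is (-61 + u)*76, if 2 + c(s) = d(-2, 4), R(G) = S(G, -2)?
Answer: -4636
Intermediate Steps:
R(G) = -5
d(t, l) = l + t
c(s) = 0 (c(s) = -2 + (4 - 2) = -2 + 2 = 0)
u = 0
(-61 + u)*76 = (-61 + 0)*76 = -61*76 = -4636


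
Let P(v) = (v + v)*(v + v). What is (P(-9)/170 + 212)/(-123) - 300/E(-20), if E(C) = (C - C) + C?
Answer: 138643/10455 ≈ 13.261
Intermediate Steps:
P(v) = 4*v**2 (P(v) = (2*v)*(2*v) = 4*v**2)
E(C) = C (E(C) = 0 + C = C)
(P(-9)/170 + 212)/(-123) - 300/E(-20) = ((4*(-9)**2)/170 + 212)/(-123) - 300/(-20) = ((4*81)*(1/170) + 212)*(-1/123) - 300*(-1/20) = (324*(1/170) + 212)*(-1/123) + 15 = (162/85 + 212)*(-1/123) + 15 = (18182/85)*(-1/123) + 15 = -18182/10455 + 15 = 138643/10455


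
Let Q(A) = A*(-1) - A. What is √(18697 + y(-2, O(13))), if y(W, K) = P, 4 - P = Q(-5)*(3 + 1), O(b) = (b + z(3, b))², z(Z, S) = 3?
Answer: √18661 ≈ 136.61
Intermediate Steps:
Q(A) = -2*A (Q(A) = -A - A = -2*A)
O(b) = (3 + b)² (O(b) = (b + 3)² = (3 + b)²)
P = -36 (P = 4 - (-2*(-5))*(3 + 1) = 4 - 10*4 = 4 - 1*40 = 4 - 40 = -36)
y(W, K) = -36
√(18697 + y(-2, O(13))) = √(18697 - 36) = √18661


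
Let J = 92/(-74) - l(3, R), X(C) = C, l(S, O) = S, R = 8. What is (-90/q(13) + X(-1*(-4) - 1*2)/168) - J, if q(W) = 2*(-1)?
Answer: 153085/3108 ≈ 49.255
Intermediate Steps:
q(W) = -2
J = -157/37 (J = 92/(-74) - 1*3 = 92*(-1/74) - 3 = -46/37 - 3 = -157/37 ≈ -4.2432)
(-90/q(13) + X(-1*(-4) - 1*2)/168) - J = (-90/(-2) + (-1*(-4) - 1*2)/168) - 1*(-157/37) = (-90*(-½) + (4 - 2)*(1/168)) + 157/37 = (45 + 2*(1/168)) + 157/37 = (45 + 1/84) + 157/37 = 3781/84 + 157/37 = 153085/3108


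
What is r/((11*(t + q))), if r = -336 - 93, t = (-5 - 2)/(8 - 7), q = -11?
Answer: 13/6 ≈ 2.1667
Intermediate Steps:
t = -7 (t = -7/1 = -7*1 = -7)
r = -429
r/((11*(t + q))) = -429*1/(11*(-7 - 11)) = -429/(11*(-18)) = -429/(-198) = -429*(-1/198) = 13/6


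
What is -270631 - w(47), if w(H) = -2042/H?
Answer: -12717615/47 ≈ -2.7059e+5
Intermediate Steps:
-270631 - w(47) = -270631 - (-2042)/47 = -270631 - 1*(-2042/47) = -270631 + 2042/47 = -12717615/47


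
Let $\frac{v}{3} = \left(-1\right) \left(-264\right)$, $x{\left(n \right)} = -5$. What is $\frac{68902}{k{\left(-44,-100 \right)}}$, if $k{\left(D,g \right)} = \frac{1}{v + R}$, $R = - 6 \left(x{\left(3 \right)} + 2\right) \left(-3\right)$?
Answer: $50849676$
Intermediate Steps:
$v = 792$ ($v = 3 \left(\left(-1\right) \left(-264\right)\right) = 3 \cdot 264 = 792$)
$R = -54$ ($R = - 6 \left(-5 + 2\right) \left(-3\right) = \left(-6\right) \left(-3\right) \left(-3\right) = 18 \left(-3\right) = -54$)
$k{\left(D,g \right)} = \frac{1}{738}$ ($k{\left(D,g \right)} = \frac{1}{792 - 54} = \frac{1}{738}$)
$\frac{68902}{k{\left(-44,-100 \right)}} = 68902 \frac{1}{\frac{1}{738}} = 68902 \cdot 738 = 50849676$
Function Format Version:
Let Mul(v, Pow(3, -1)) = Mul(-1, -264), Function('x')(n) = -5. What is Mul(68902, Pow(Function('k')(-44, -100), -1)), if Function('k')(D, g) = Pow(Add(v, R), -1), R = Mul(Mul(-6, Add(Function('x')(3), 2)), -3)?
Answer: 50849676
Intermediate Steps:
v = 792 (v = Mul(3, Mul(-1, -264)) = Mul(3, 264) = 792)
R = -54 (R = Mul(Mul(-6, Add(-5, 2)), -3) = Mul(Mul(-6, -3), -3) = Mul(18, -3) = -54)
Function('k')(D, g) = Rational(1, 738) (Function('k')(D, g) = Pow(Add(792, -54), -1) = Pow(738, -1) = Rational(1, 738))
Mul(68902, Pow(Function('k')(-44, -100), -1)) = Mul(68902, Pow(Rational(1, 738), -1)) = Mul(68902, 738) = 50849676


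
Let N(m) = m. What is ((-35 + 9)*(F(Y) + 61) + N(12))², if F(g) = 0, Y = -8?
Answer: 2477476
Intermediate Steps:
((-35 + 9)*(F(Y) + 61) + N(12))² = ((-35 + 9)*(0 + 61) + 12)² = (-26*61 + 12)² = (-1586 + 12)² = (-1574)² = 2477476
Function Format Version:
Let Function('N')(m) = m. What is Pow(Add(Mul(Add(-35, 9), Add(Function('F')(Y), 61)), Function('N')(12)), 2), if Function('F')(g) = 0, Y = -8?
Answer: 2477476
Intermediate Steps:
Pow(Add(Mul(Add(-35, 9), Add(Function('F')(Y), 61)), Function('N')(12)), 2) = Pow(Add(Mul(Add(-35, 9), Add(0, 61)), 12), 2) = Pow(Add(Mul(-26, 61), 12), 2) = Pow(Add(-1586, 12), 2) = Pow(-1574, 2) = 2477476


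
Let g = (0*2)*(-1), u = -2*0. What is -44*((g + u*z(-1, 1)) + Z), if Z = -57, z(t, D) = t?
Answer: 2508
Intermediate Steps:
u = 0
g = 0 (g = 0*(-1) = 0)
-44*((g + u*z(-1, 1)) + Z) = -44*((0 + 0*(-1)) - 57) = -44*((0 + 0) - 57) = -44*(0 - 57) = -44*(-57) = 2508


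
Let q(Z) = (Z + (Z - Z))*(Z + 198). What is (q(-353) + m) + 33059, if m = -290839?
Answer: -203065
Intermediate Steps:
q(Z) = Z*(198 + Z) (q(Z) = (Z + 0)*(198 + Z) = Z*(198 + Z))
(q(-353) + m) + 33059 = (-353*(198 - 353) - 290839) + 33059 = (-353*(-155) - 290839) + 33059 = (54715 - 290839) + 33059 = -236124 + 33059 = -203065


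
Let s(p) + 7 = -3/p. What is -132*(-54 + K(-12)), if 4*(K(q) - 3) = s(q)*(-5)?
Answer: 22473/4 ≈ 5618.3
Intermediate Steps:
s(p) = -7 - 3/p
K(q) = 47/4 + 15/(4*q) (K(q) = 3 + ((-7 - 3/q)*(-5))/4 = 3 + (35 + 15/q)/4 = 3 + (35/4 + 15/(4*q)) = 47/4 + 15/(4*q))
-132*(-54 + K(-12)) = -132*(-54 + (¼)*(15 + 47*(-12))/(-12)) = -132*(-54 + (¼)*(-1/12)*(15 - 564)) = -132*(-54 + (¼)*(-1/12)*(-549)) = -132*(-54 + 183/16) = -132*(-681/16) = 22473/4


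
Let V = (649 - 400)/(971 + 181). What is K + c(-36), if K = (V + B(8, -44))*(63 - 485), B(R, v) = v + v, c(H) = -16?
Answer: 7109527/192 ≈ 37029.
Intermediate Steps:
V = 83/384 (V = 249/1152 = 249*(1/1152) = 83/384 ≈ 0.21615)
B(R, v) = 2*v
K = 7112599/192 (K = (83/384 + 2*(-44))*(63 - 485) = (83/384 - 88)*(-422) = -33709/384*(-422) = 7112599/192 ≈ 37045.)
K + c(-36) = 7112599/192 - 16 = 7109527/192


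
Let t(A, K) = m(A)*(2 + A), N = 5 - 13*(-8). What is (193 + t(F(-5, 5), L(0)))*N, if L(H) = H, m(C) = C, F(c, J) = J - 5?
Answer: 21037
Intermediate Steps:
F(c, J) = -5 + J
N = 109 (N = 5 + 104 = 109)
t(A, K) = A*(2 + A)
(193 + t(F(-5, 5), L(0)))*N = (193 + (-5 + 5)*(2 + (-5 + 5)))*109 = (193 + 0*(2 + 0))*109 = (193 + 0*2)*109 = (193 + 0)*109 = 193*109 = 21037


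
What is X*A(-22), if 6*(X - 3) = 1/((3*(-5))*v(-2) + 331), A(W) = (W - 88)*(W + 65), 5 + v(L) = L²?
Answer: -14731585/1038 ≈ -14192.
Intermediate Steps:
v(L) = -5 + L²
A(W) = (-88 + W)*(65 + W)
X = 6229/2076 (X = 3 + 1/(6*((3*(-5))*(-5 + (-2)²) + 331)) = 3 + 1/(6*(-15*(-5 + 4) + 331)) = 3 + 1/(6*(-15*(-1) + 331)) = 3 + 1/(6*(15 + 331)) = 3 + (⅙)/346 = 3 + (⅙)*(1/346) = 3 + 1/2076 = 6229/2076 ≈ 3.0005)
X*A(-22) = 6229*(-5720 + (-22)² - 23*(-22))/2076 = 6229*(-5720 + 484 + 506)/2076 = (6229/2076)*(-4730) = -14731585/1038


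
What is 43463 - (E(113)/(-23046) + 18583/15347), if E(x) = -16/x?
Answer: 868510551232946/19983313353 ≈ 43462.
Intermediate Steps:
43463 - (E(113)/(-23046) + 18583/15347) = 43463 - (-16/113/(-23046) + 18583/15347) = 43463 - (-16*1/113*(-1/23046) + 18583*(1/15347)) = 43463 - (-16/113*(-1/23046) + 18583/15347) = 43463 - (8/1302099 + 18583/15347) = 43463 - 1*24197028493/19983313353 = 43463 - 24197028493/19983313353 = 868510551232946/19983313353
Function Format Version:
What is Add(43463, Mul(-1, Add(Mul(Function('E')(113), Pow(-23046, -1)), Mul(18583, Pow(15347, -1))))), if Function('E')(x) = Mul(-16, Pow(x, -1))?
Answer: Rational(868510551232946, 19983313353) ≈ 43462.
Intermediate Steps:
Add(43463, Mul(-1, Add(Mul(Function('E')(113), Pow(-23046, -1)), Mul(18583, Pow(15347, -1))))) = Add(43463, Mul(-1, Add(Mul(Mul(-16, Pow(113, -1)), Pow(-23046, -1)), Mul(18583, Pow(15347, -1))))) = Add(43463, Mul(-1, Add(Mul(Mul(-16, Rational(1, 113)), Rational(-1, 23046)), Mul(18583, Rational(1, 15347))))) = Add(43463, Mul(-1, Add(Mul(Rational(-16, 113), Rational(-1, 23046)), Rational(18583, 15347)))) = Add(43463, Mul(-1, Add(Rational(8, 1302099), Rational(18583, 15347)))) = Add(43463, Mul(-1, Rational(24197028493, 19983313353))) = Add(43463, Rational(-24197028493, 19983313353)) = Rational(868510551232946, 19983313353)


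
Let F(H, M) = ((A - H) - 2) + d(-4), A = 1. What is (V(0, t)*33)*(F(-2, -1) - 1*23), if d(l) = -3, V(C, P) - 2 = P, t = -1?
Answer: -825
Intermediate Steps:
V(C, P) = 2 + P
F(H, M) = -4 - H (F(H, M) = ((1 - H) - 2) - 3 = (-1 - H) - 3 = -4 - H)
(V(0, t)*33)*(F(-2, -1) - 1*23) = ((2 - 1)*33)*((-4 - 1*(-2)) - 1*23) = (1*33)*((-4 + 2) - 23) = 33*(-2 - 23) = 33*(-25) = -825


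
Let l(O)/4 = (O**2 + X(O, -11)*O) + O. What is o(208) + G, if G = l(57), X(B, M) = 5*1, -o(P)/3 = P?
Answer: 13740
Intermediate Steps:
o(P) = -3*P
X(B, M) = 5
l(O) = 4*O**2 + 24*O (l(O) = 4*((O**2 + 5*O) + O) = 4*(O**2 + 6*O) = 4*O**2 + 24*O)
G = 14364 (G = 4*57*(6 + 57) = 4*57*63 = 14364)
o(208) + G = -3*208 + 14364 = -624 + 14364 = 13740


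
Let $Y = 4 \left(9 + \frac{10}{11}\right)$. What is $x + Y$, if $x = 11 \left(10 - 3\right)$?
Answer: $\frac{1283}{11} \approx 116.64$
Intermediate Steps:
$x = 77$ ($x = 11 \cdot 7 = 77$)
$Y = \frac{436}{11}$ ($Y = 4 \left(9 + 10 \cdot \frac{1}{11}\right) = 4 \left(9 + \frac{10}{11}\right) = 4 \cdot \frac{109}{11} = \frac{436}{11} \approx 39.636$)
$x + Y = 77 + \frac{436}{11} = \frac{1283}{11}$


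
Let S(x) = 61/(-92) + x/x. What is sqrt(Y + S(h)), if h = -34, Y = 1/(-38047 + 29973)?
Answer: sqrt(11615752951)/185702 ≈ 0.58037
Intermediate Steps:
Y = -1/8074 (Y = 1/(-8074) = -1/8074 ≈ -0.00012385)
S(x) = 31/92 (S(x) = 61*(-1/92) + 1 = -61/92 + 1 = 31/92)
sqrt(Y + S(h)) = sqrt(-1/8074 + 31/92) = sqrt(125101/371404) = sqrt(11615752951)/185702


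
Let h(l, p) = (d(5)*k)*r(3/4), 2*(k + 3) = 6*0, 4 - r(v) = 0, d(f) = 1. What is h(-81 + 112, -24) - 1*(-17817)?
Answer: 17805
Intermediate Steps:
r(v) = 4 (r(v) = 4 - 1*0 = 4 + 0 = 4)
k = -3 (k = -3 + (6*0)/2 = -3 + (1/2)*0 = -3 + 0 = -3)
h(l, p) = -12 (h(l, p) = (1*(-3))*4 = -3*4 = -12)
h(-81 + 112, -24) - 1*(-17817) = -12 - 1*(-17817) = -12 + 17817 = 17805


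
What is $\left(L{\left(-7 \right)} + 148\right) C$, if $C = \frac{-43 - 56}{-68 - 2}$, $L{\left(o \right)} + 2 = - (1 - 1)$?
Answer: $\frac{7227}{35} \approx 206.49$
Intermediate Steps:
$L{\left(o \right)} = -2$ ($L{\left(o \right)} = -2 - \left(1 - 1\right) = -2 - 0 = -2 + 0 = -2$)
$C = \frac{99}{70}$ ($C = \frac{-43 - 56}{-70} = \left(-99\right) \left(- \frac{1}{70}\right) = \frac{99}{70} \approx 1.4143$)
$\left(L{\left(-7 \right)} + 148\right) C = \left(-2 + 148\right) \frac{99}{70} = 146 \cdot \frac{99}{70} = \frac{7227}{35}$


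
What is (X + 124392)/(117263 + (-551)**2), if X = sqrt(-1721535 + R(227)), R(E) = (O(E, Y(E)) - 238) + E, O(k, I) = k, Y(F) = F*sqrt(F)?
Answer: 5183/17536 + I*sqrt(1721319)/420864 ≈ 0.29556 + 0.0031174*I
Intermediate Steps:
Y(F) = F**(3/2)
R(E) = -238 + 2*E (R(E) = (E - 238) + E = (-238 + E) + E = -238 + 2*E)
X = I*sqrt(1721319) (X = sqrt(-1721535 + (-238 + 2*227)) = sqrt(-1721535 + (-238 + 454)) = sqrt(-1721535 + 216) = sqrt(-1721319) = I*sqrt(1721319) ≈ 1312.0*I)
(X + 124392)/(117263 + (-551)**2) = (I*sqrt(1721319) + 124392)/(117263 + (-551)**2) = (124392 + I*sqrt(1721319))/(117263 + 303601) = (124392 + I*sqrt(1721319))/420864 = (124392 + I*sqrt(1721319))*(1/420864) = 5183/17536 + I*sqrt(1721319)/420864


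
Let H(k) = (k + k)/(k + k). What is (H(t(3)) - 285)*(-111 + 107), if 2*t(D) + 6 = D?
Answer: 1136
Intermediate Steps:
t(D) = -3 + D/2
H(k) = 1 (H(k) = (2*k)/((2*k)) = (2*k)*(1/(2*k)) = 1)
(H(t(3)) - 285)*(-111 + 107) = (1 - 285)*(-111 + 107) = -284*(-4) = 1136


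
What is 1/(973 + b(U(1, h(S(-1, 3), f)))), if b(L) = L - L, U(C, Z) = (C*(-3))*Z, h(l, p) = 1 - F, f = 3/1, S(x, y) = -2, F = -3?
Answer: 1/973 ≈ 0.0010277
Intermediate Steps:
f = 3 (f = 3*1 = 3)
h(l, p) = 4 (h(l, p) = 1 - 1*(-3) = 1 + 3 = 4)
U(C, Z) = -3*C*Z (U(C, Z) = (-3*C)*Z = -3*C*Z)
b(L) = 0
1/(973 + b(U(1, h(S(-1, 3), f)))) = 1/(973 + 0) = 1/973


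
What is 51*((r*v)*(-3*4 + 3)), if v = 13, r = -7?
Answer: 41769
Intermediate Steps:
51*((r*v)*(-3*4 + 3)) = 51*((-7*13)*(-3*4 + 3)) = 51*(-91*(-12 + 3)) = 51*(-91*(-9)) = 51*819 = 41769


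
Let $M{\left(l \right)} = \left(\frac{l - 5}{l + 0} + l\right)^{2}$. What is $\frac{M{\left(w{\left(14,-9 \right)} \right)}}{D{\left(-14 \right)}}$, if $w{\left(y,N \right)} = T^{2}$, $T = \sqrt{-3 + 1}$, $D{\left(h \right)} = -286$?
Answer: $- \frac{9}{1144} \approx -0.0078671$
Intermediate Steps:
$T = i \sqrt{2}$ ($T = \sqrt{-2} = i \sqrt{2} \approx 1.4142 i$)
$w{\left(y,N \right)} = -2$ ($w{\left(y,N \right)} = \left(i \sqrt{2}\right)^{2} = -2$)
$M{\left(l \right)} = \left(l + \frac{-5 + l}{l}\right)^{2}$ ($M{\left(l \right)} = \left(\frac{-5 + l}{l} + l\right)^{2} = \left(l + \frac{-5 + l}{l}\right)^{2}$)
$\frac{M{\left(w{\left(14,-9 \right)} \right)}}{D{\left(-14 \right)}} = \frac{\frac{1}{4} \left(-5 - 2 + \left(-2\right)^{2}\right)^{2}}{-286} = \frac{\left(-5 - 2 + 4\right)^{2}}{4} \left(- \frac{1}{286}\right) = \frac{\left(-3\right)^{2}}{4} \left(- \frac{1}{286}\right) = \frac{1}{4} \cdot 9 \left(- \frac{1}{286}\right) = \frac{9}{4} \left(- \frac{1}{286}\right) = - \frac{9}{1144}$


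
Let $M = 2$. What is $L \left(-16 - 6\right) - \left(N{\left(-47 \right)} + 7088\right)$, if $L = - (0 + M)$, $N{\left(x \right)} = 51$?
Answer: $-7095$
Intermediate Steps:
$L = -2$ ($L = - (0 + 2) = \left(-1\right) 2 = -2$)
$L \left(-16 - 6\right) - \left(N{\left(-47 \right)} + 7088\right) = - 2 \left(-16 - 6\right) - \left(51 + 7088\right) = \left(-2\right) \left(-22\right) - 7139 = 44 - 7139 = -7095$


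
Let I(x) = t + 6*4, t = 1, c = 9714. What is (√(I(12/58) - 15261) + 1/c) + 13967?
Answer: 135675439/9714 + 2*I*√3809 ≈ 13967.0 + 123.43*I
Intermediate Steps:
I(x) = 25 (I(x) = 1 + 6*4 = 1 + 24 = 25)
(√(I(12/58) - 15261) + 1/c) + 13967 = (√(25 - 15261) + 1/9714) + 13967 = (√(-15236) + 1/9714) + 13967 = (2*I*√3809 + 1/9714) + 13967 = (1/9714 + 2*I*√3809) + 13967 = 135675439/9714 + 2*I*√3809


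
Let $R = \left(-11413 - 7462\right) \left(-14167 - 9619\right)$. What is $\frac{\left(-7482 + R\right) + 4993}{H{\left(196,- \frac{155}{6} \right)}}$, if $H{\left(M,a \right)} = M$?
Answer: $\frac{448958261}{196} \approx 2.2906 \cdot 10^{6}$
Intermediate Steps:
$R = 448960750$ ($R = \left(-18875\right) \left(-23786\right) = 448960750$)
$\frac{\left(-7482 + R\right) + 4993}{H{\left(196,- \frac{155}{6} \right)}} = \frac{\left(-7482 + 448960750\right) + 4993}{196} = \left(448953268 + 4993\right) \frac{1}{196} = 448958261 \cdot \frac{1}{196} = \frac{448958261}{196}$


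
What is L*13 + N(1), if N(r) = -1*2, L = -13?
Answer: -171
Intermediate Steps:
N(r) = -2
L*13 + N(1) = -13*13 - 2 = -169 - 2 = -171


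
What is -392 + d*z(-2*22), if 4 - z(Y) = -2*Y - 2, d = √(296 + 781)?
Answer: -392 - 82*√1077 ≈ -3083.1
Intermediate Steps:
d = √1077 ≈ 32.818
z(Y) = 6 + 2*Y (z(Y) = 4 - (-2*Y - 2) = 4 - (-2 - 2*Y) = 4 + (2 + 2*Y) = 6 + 2*Y)
-392 + d*z(-2*22) = -392 + √1077*(6 + 2*(-2*22)) = -392 + √1077*(6 + 2*(-44)) = -392 + √1077*(6 - 88) = -392 + √1077*(-82) = -392 - 82*√1077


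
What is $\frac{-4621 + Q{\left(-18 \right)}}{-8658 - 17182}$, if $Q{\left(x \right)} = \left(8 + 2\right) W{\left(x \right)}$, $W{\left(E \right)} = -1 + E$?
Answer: $\frac{283}{1520} \approx 0.18618$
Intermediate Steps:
$Q{\left(x \right)} = -10 + 10 x$ ($Q{\left(x \right)} = \left(8 + 2\right) \left(-1 + x\right) = 10 \left(-1 + x\right) = -10 + 10 x$)
$\frac{-4621 + Q{\left(-18 \right)}}{-8658 - 17182} = \frac{-4621 + \left(-10 + 10 \left(-18\right)\right)}{-8658 - 17182} = \frac{-4621 - 190}{-25840} = \left(-4621 - 190\right) \left(- \frac{1}{25840}\right) = \left(-4811\right) \left(- \frac{1}{25840}\right) = \frac{283}{1520}$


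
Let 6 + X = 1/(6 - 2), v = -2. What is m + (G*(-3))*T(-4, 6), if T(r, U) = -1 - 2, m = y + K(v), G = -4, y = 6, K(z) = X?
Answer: -143/4 ≈ -35.750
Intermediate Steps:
X = -23/4 (X = -6 + 1/(6 - 2) = -6 + 1/4 = -23/4 ≈ -5.7500)
K(z) = -23/4
m = 1/4 (m = 6 - 23/4 = 1/4 ≈ 0.25000)
T(r, U) = -3
m + (G*(-3))*T(-4, 6) = 1/4 - 4*(-3)*(-3) = 1/4 + 12*(-3) = 1/4 - 36 = -143/4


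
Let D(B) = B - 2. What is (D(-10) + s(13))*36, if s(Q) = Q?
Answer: 36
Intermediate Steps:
D(B) = -2 + B
(D(-10) + s(13))*36 = ((-2 - 10) + 13)*36 = (-12 + 13)*36 = 1*36 = 36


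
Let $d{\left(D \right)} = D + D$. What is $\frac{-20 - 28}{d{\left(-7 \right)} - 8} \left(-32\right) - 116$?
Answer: $- \frac{2044}{11} \approx -185.82$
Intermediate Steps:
$d{\left(D \right)} = 2 D$
$\frac{-20 - 28}{d{\left(-7 \right)} - 8} \left(-32\right) - 116 = \frac{-20 - 28}{2 \left(-7\right) - 8} \left(-32\right) - 116 = - \frac{48}{-14 - 8} \left(-32\right) - 116 = - \frac{48}{-22} \left(-32\right) - 116 = \left(-48\right) \left(- \frac{1}{22}\right) \left(-32\right) - 116 = \frac{24}{11} \left(-32\right) - 116 = - \frac{768}{11} - 116 = - \frac{2044}{11}$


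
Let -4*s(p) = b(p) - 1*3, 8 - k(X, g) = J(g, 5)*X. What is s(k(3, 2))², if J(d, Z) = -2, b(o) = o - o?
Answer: 9/16 ≈ 0.56250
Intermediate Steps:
b(o) = 0
k(X, g) = 8 + 2*X (k(X, g) = 8 - (-2)*X = 8 + 2*X)
s(p) = ¾ (s(p) = -(0 - 1*3)/4 = -(0 - 3)/4 = -¼*(-3) = ¾)
s(k(3, 2))² = (¾)² = 9/16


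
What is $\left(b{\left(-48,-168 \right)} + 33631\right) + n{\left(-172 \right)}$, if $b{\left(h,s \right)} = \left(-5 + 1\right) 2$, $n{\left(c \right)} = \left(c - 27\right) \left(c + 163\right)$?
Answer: $35414$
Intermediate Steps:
$n{\left(c \right)} = \left(-27 + c\right) \left(163 + c\right)$
$b{\left(h,s \right)} = -8$ ($b{\left(h,s \right)} = \left(-4\right) 2 = -8$)
$\left(b{\left(-48,-168 \right)} + 33631\right) + n{\left(-172 \right)} = \left(-8 + 33631\right) + \left(-4401 + \left(-172\right)^{2} + 136 \left(-172\right)\right) = 33623 - -1791 = 33623 + 1791 = 35414$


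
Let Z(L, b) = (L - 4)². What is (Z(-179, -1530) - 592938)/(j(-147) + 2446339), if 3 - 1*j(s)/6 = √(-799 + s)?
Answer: -1368611977293/5984662605505 - 3356694*I*√946/5984662605505 ≈ -0.22869 - 1.7251e-5*I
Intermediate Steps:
j(s) = 18 - 6*√(-799 + s)
Z(L, b) = (-4 + L)²
(Z(-179, -1530) - 592938)/(j(-147) + 2446339) = ((-4 - 179)² - 592938)/((18 - 6*√(-799 - 147)) + 2446339) = ((-183)² - 592938)/((18 - 6*I*√946) + 2446339) = (33489 - 592938)/((18 - 6*I*√946) + 2446339) = -559449/((18 - 6*I*√946) + 2446339) = -559449/(2446357 - 6*I*√946)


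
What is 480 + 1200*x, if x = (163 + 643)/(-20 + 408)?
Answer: 288360/97 ≈ 2972.8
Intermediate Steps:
x = 403/194 (x = 806/388 = 806*(1/388) = 403/194 ≈ 2.0773)
480 + 1200*x = 480 + 1200*(403/194) = 480 + 241800/97 = 288360/97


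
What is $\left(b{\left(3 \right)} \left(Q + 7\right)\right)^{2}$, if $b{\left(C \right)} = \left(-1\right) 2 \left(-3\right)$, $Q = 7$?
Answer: $7056$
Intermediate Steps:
$b{\left(C \right)} = 6$ ($b{\left(C \right)} = \left(-2\right) \left(-3\right) = 6$)
$\left(b{\left(3 \right)} \left(Q + 7\right)\right)^{2} = \left(6 \left(7 + 7\right)\right)^{2} = \left(6 \cdot 14\right)^{2} = 84^{2} = 7056$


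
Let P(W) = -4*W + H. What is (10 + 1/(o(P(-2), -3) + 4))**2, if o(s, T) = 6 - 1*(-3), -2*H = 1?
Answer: 17161/169 ≈ 101.54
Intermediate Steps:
H = -1/2 (H = -1/2*1 = -1/2 ≈ -0.50000)
P(W) = -1/2 - 4*W (P(W) = -4*W - 1/2 = -1/2 - 4*W)
o(s, T) = 9 (o(s, T) = 6 + 3 = 9)
(10 + 1/(o(P(-2), -3) + 4))**2 = (10 + 1/(9 + 4))**2 = (10 + 1/13)**2 = (131/13)**2 = 17161/169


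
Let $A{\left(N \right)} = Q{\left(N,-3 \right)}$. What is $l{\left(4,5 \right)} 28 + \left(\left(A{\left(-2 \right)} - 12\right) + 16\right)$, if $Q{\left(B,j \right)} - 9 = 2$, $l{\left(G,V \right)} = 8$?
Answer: $239$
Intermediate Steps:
$Q{\left(B,j \right)} = 11$ ($Q{\left(B,j \right)} = 9 + 2 = 11$)
$A{\left(N \right)} = 11$
$l{\left(4,5 \right)} 28 + \left(\left(A{\left(-2 \right)} - 12\right) + 16\right) = 8 \cdot 28 + \left(\left(11 - 12\right) + 16\right) = 224 + \left(\left(11 - 12\right) + 16\right) = 224 + \left(-1 + 16\right) = 224 + 15 = 239$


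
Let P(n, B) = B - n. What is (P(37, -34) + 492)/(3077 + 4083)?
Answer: 421/7160 ≈ 0.058799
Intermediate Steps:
(P(37, -34) + 492)/(3077 + 4083) = ((-34 - 1*37) + 492)/(3077 + 4083) = ((-34 - 37) + 492)/7160 = (-71 + 492)*(1/7160) = 421*(1/7160) = 421/7160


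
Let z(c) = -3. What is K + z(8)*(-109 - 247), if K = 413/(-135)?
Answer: 143767/135 ≈ 1064.9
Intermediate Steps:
K = -413/135 (K = 413*(-1/135) = -413/135 ≈ -3.0593)
K + z(8)*(-109 - 247) = -413/135 - 3*(-109 - 247) = -413/135 - 3*(-356) = -413/135 + 1068 = 143767/135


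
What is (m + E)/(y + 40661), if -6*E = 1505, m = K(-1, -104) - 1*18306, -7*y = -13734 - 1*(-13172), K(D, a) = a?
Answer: -783755/1711134 ≈ -0.45803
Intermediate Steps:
y = 562/7 (y = -(-13734 - 1*(-13172))/7 = -(-13734 + 13172)/7 = -⅐*(-562) = 562/7 ≈ 80.286)
m = -18410 (m = -104 - 1*18306 = -104 - 18306 = -18410)
E = -1505/6 (E = -⅙*1505 = -1505/6 ≈ -250.83)
(m + E)/(y + 40661) = (-18410 - 1505/6)/(562/7 + 40661) = -111965/(6*285189/7) = -111965/6*7/285189 = -783755/1711134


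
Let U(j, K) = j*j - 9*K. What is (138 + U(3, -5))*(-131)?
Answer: -25152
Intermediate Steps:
U(j, K) = j² - 9*K
(138 + U(3, -5))*(-131) = (138 + (3² - 9*(-5)))*(-131) = (138 + (9 + 45))*(-131) = (138 + 54)*(-131) = 192*(-131) = -25152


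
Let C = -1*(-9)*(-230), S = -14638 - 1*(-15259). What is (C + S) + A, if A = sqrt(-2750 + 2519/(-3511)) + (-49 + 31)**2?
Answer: -1125 + I*sqrt(33908426959)/3511 ≈ -1125.0 + 52.447*I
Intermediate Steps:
S = 621 (S = -14638 + 15259 = 621)
C = -2070 (C = 9*(-230) = -2070)
A = 324 + I*sqrt(33908426959)/3511 (A = sqrt(-2750 + 2519*(-1/3511)) + (-18)**2 = sqrt(-2750 - 2519/3511) + 324 = sqrt(-9657769/3511) + 324 = I*sqrt(33908426959)/3511 + 324 = 324 + I*sqrt(33908426959)/3511 ≈ 324.0 + 52.447*I)
(C + S) + A = (-2070 + 621) + (324 + I*sqrt(33908426959)/3511) = -1449 + (324 + I*sqrt(33908426959)/3511) = -1125 + I*sqrt(33908426959)/3511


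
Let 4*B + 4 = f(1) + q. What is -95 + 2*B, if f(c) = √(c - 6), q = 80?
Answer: -57 + I*√5/2 ≈ -57.0 + 1.118*I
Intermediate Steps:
f(c) = √(-6 + c)
B = 19 + I*√5/4 (B = -1 + (√(-6 + 1) + 80)/4 = -1 + (√(-5) + 80)/4 = -1 + (I*√5 + 80)/4 = -1 + (80 + I*√5)/4 = -1 + (20 + I*√5/4) = 19 + I*√5/4 ≈ 19.0 + 0.55902*I)
-95 + 2*B = -95 + 2*(19 + I*√5/4) = -95 + (38 + I*√5/2) = -57 + I*√5/2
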